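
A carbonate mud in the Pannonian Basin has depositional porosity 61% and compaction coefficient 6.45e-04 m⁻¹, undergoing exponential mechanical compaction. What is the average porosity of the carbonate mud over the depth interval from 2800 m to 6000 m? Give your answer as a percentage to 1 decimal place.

Working in km (1 km = 1000 m; β in km⁻¹ = β in m⁻¹ × 1000):
⟨phi⟩ = (1/(z₂−z₁)) ∫ phi₀ e^(−βz) dz = phi₀·(e^(−β·z₁) − e^(−β·z₂)) / (β·(z₂−z₁))
e^(−0.645×2.8) = 0.1643; e^(−0.645×6) = 0.0209
⟨phi⟩ = 0.61 × (0.1643 − 0.0209) / (0.645 × 3.2) = 0.61 × 0.0695 = 0.0424

4.2%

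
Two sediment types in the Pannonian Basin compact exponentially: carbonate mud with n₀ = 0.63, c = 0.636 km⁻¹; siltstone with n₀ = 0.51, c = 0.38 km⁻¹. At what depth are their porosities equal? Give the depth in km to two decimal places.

0.83 km

Set n₀ₐ e^(−cₐz) = n₀ᵦ e^(−cᵦz) ⇒ ln(n₀ₐ/n₀ᵦ) = (cₐ − cᵦ)·z
z = ln(0.63/0.51) / (0.636 − 0.38) = 0.2113 / 0.256 = 0.825 km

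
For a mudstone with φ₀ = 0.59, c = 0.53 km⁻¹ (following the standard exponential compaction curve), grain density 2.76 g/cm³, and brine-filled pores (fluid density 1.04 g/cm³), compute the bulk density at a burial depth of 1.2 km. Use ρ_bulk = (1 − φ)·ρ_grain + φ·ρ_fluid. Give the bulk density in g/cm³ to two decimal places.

2.22 g/cm³

Porosity at depth: φ = 0.59·exp(−0.53×1.2) = 0.59×0.5294 = 0.3123
Bulk density: ρ_b = (1−φ)ρ_g + φ·ρ_f = 0.6877×2.76 + 0.3123×1.04
       = 1.898 + 0.325 = 2.223 g/cm³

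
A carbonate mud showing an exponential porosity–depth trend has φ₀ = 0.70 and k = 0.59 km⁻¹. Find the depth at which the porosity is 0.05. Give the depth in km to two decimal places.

4.47 km

Invert Athy's law: z = ln(φ₀/φ) / k
z = ln(0.7/0.05) / 0.59 = ln(14) / 0.59 = 2.6391 / 0.59 = 4.473 km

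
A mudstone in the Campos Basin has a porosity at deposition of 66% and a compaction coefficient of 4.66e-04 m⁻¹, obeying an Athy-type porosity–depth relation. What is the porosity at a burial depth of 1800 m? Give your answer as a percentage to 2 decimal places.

Working in km (1 km = 1000 m; β in km⁻¹ = β in m⁻¹ × 1000):
phi = phi₀·exp(−β·d) = 0.66 × exp(−0.466 × 1.8) = 0.66 × exp(−0.8388)
  = 0.66 × 0.4322 = 0.2853

28.53%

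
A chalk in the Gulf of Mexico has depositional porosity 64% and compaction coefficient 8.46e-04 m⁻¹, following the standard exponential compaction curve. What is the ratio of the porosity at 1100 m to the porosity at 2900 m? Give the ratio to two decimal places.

4.59

Working in km (1 km = 1000 m; c in km⁻¹ = c in m⁻¹ × 1000):
n(Z₁)/n(Z₂) = e^(−c·Z₁)/e^(−c·Z₂) = e^{c(Z₂−Z₁)}
= exp(0.846 × 1.8) = exp(1.523) = 4.5850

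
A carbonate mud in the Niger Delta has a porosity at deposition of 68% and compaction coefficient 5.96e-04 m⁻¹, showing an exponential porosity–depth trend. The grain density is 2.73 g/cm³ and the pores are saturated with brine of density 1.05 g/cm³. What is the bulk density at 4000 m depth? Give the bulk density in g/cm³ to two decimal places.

2.62 g/cm³

Working in km (1 km = 1000 m; β in km⁻¹ = β in m⁻¹ × 1000):
Porosity at depth: phi = 0.68·exp(−0.596×4) = 0.68×0.0922 = 0.0627
Bulk density: ρ_b = (1−phi)ρ_g + phi·ρ_f = 0.9373×2.73 + 0.0627×1.05
       = 2.559 + 0.066 = 2.625 g/cm³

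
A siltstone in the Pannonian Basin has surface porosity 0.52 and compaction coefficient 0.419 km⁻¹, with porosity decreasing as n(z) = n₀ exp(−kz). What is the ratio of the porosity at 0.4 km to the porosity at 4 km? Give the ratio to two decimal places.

n(z₁)/n(z₂) = e^(−k·z₁)/e^(−k·z₂) = e^{k(z₂−z₁)}
= exp(0.419 × 3.6) = exp(1.508) = 4.5195

4.52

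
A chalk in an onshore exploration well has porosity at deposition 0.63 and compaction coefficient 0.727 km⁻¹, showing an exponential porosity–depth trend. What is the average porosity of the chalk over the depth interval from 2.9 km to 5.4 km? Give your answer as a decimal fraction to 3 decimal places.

0.035

⟨φ⟩ = (1/(z₂−z₁)) ∫ φ₀ e^(−cz) dz = φ₀·(e^(−c·z₁) − e^(−c·z₂)) / (c·(z₂−z₁))
e^(−0.727×2.9) = 0.1214; e^(−0.727×5.4) = 0.0197
⟨φ⟩ = 0.63 × (0.1214 − 0.0197) / (0.727 × 2.5) = 0.63 × 0.0560 = 0.0353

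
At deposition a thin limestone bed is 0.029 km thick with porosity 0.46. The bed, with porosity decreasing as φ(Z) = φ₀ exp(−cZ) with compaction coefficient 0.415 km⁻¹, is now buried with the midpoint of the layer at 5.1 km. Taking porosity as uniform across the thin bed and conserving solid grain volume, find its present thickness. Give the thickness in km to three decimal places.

Porosity at 5.1 km: φ = 0.46·exp(−0.415×5.1) = 0.0554
Solid-volume conservation: h(1−φ) = h₀(1−φ₀) ⇒ h = h₀·(1−φ₀)/(1−φ)
h = 0.029 × (1 − 0.46)/(1 − 0.0554) = 0.029 × 0.5717 = 0.0166 km

0.017 km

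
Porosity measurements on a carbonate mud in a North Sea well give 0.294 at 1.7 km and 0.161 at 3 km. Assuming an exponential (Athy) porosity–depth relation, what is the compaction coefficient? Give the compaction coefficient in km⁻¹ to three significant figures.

Athy: phi(d) = phi₀ e^(−kd) ⇒ phi₁/phi₂ = e^{k(d₂−d₁)} ⇒ k = ln(phi₁/phi₂)/(d₂−d₁)
k = ln(0.294/0.161) / (3 − 1.7) = ln(1.826) / 1.3 = 0.6022 / 1.3 = 0.4632 km⁻¹

0.463 km⁻¹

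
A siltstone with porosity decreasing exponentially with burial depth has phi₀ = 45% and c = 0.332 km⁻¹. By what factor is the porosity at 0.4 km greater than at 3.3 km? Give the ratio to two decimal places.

phi(Z₁)/phi(Z₂) = e^(−c·Z₁)/e^(−c·Z₂) = e^{c(Z₂−Z₁)}
= exp(0.332 × 2.9) = exp(0.9628) = 2.6190

2.62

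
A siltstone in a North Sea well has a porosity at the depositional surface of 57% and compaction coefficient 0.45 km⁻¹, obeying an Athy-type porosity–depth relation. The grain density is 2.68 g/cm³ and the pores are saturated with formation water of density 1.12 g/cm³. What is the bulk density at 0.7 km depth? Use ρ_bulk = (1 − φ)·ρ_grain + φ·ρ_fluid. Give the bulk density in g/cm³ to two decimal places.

Porosity at depth: n = 0.57·exp(−0.45×0.7) = 0.57×0.7298 = 0.4160
Bulk density: ρ_b = (1−n)ρ_g + n·ρ_f = 0.5840×2.68 + 0.4160×1.12
       = 1.565 + 0.466 = 2.031 g/cm³

2.03 g/cm³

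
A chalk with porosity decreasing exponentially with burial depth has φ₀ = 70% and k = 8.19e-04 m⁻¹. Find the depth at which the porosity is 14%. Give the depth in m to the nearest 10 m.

Working in km (1 km = 1000 m; k in km⁻¹ = k in m⁻¹ × 1000):
Invert Athy's law: d = ln(φ₀/φ) / k
d = ln(0.7/0.14) / 0.819 = ln(5) / 0.819 = 1.6094 / 0.819 = 1.965 km

1970 m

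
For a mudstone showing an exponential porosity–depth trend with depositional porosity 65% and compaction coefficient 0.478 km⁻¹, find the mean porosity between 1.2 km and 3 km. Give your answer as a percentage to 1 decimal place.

⟨phi⟩ = (1/(d₂−d₁)) ∫ phi₀ e^(−cd) dd = phi₀·(e^(−c·d₁) − e^(−c·d₂)) / (c·(d₂−d₁))
e^(−0.478×1.2) = 0.5635; e^(−0.478×3) = 0.2384
⟨phi⟩ = 0.65 × (0.5635 − 0.2384) / (0.478 × 1.8) = 0.65 × 0.3779 = 0.2456

24.6%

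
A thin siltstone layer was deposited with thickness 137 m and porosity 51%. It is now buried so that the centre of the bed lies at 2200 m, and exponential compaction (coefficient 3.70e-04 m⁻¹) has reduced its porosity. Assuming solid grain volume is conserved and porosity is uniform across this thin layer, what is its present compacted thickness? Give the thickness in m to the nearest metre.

87 m

Working in km (1 km = 1000 m; c in km⁻¹ = c in m⁻¹ × 1000):
Porosity at 2.2 km: φ = 0.51·exp(−0.37×2.2) = 0.2260
Solid-volume conservation: h(1−φ) = h₀(1−φ₀) ⇒ h = h₀·(1−φ₀)/(1−φ)
h = 0.137 × (1 − 0.51)/(1 − 0.2260) = 0.137 × 0.6331 = 0.0867 km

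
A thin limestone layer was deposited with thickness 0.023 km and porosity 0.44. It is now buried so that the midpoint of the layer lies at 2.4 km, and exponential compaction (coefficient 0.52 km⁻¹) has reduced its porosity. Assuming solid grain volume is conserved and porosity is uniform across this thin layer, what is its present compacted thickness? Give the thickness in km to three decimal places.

Porosity at 2.4 km: phi = 0.44·exp(−0.52×2.4) = 0.1263
Solid-volume conservation: h(1−phi) = h₀(1−phi₀) ⇒ h = h₀·(1−phi₀)/(1−phi)
h = 0.023 × (1 − 0.44)/(1 − 0.1263) = 0.023 × 0.6410 = 0.0147 km

0.015 km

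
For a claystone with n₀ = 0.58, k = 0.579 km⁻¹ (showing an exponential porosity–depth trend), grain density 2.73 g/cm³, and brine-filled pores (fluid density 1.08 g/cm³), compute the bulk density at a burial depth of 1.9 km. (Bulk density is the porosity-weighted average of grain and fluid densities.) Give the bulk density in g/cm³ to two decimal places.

2.41 g/cm³

Porosity at depth: n = 0.58·exp(−0.579×1.9) = 0.58×0.3328 = 0.1930
Bulk density: ρ_b = (1−n)ρ_g + n·ρ_f = 0.8070×2.73 + 0.1930×1.08
       = 2.203 + 0.208 = 2.411 g/cm³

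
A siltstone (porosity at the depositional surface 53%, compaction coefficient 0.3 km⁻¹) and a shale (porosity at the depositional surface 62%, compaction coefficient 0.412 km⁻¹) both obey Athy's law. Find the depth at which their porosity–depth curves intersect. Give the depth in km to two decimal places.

Set φ₀ₐ e^(−βₐz) = φ₀ᵦ e^(−βᵦz) ⇒ ln(φ₀ₐ/φ₀ᵦ) = (βₐ − βᵦ)·z
z = ln(0.53/0.62) / (0.3 − 0.412) = -0.1568 / -0.112 = 1.400 km

1.40 km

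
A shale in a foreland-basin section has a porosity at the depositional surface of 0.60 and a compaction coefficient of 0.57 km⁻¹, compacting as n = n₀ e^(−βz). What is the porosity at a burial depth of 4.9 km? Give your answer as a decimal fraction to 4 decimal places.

n = n₀·exp(−β·z) = 0.6 × exp(−0.57 × 4.9) = 0.6 × exp(−2.793)
  = 0.6 × 0.0612 = 0.0367

0.0367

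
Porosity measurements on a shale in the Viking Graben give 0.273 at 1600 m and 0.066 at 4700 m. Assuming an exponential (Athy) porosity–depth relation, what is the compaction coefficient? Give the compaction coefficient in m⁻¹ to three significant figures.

0.000458 m⁻¹

Working in km (1 km = 1000 m; c in km⁻¹ = c in m⁻¹ × 1000):
Athy: phi(Z) = phi₀ e^(−cZ) ⇒ phi₁/phi₂ = e^{c(Z₂−Z₁)} ⇒ c = ln(phi₁/phi₂)/(Z₂−Z₁)
c = ln(0.273/0.066) / (4.7 − 1.6) = ln(4.136) / 3.1 = 1.4198 / 3.1 = 0.458 km⁻¹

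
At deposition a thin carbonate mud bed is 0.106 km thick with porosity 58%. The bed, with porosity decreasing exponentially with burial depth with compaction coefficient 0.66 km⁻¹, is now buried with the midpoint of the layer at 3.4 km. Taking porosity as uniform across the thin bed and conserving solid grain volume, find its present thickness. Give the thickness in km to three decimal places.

Porosity at 3.4 km: φ = 0.58·exp(−0.66×3.4) = 0.0615
Solid-volume conservation: h(1−φ) = h₀(1−φ₀) ⇒ h = h₀·(1−φ₀)/(1−φ)
h = 0.106 × (1 − 0.58)/(1 − 0.0615) = 0.106 × 0.4475 = 0.0474 km

0.047 km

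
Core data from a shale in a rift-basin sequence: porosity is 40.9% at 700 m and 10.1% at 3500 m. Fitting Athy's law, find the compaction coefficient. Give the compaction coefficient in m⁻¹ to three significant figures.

Working in km (1 km = 1000 m; c in km⁻¹ = c in m⁻¹ × 1000):
Athy: φ(Z) = φ₀ e^(−cZ) ⇒ φ₁/φ₂ = e^{c(Z₂−Z₁)} ⇒ c = ln(φ₁/φ₂)/(Z₂−Z₁)
c = ln(0.409/0.101) / (3.5 − 0.7) = ln(4.05) / 2.8 = 1.3986 / 2.8 = 0.4995 km⁻¹

0.000499 m⁻¹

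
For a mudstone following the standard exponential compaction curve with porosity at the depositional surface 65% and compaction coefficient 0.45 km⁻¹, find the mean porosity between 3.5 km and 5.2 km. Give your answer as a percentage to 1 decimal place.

9.4%

⟨φ⟩ = (1/(Z₂−Z₁)) ∫ φ₀ e^(−cZ) dZ = φ₀·(e^(−c·Z₁) − e^(−c·Z₂)) / (c·(Z₂−Z₁))
e^(−0.45×3.5) = 0.2070; e^(−0.45×5.2) = 0.0963
⟨φ⟩ = 0.65 × (0.2070 − 0.0963) / (0.45 × 1.7) = 0.65 × 0.1447 = 0.0940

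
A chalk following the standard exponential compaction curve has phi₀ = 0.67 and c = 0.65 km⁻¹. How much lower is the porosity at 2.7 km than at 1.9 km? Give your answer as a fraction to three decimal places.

phi(1.9) = 0.67·e^(−0.65×1.9) = 0.1949
phi(2.7) = 0.67·e^(−0.65×2.7) = 0.1158
Δphi = 0.1949 − 0.1158 = 0.0790

0.079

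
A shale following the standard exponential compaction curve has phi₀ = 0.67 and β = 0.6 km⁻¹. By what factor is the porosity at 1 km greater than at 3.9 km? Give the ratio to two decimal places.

phi(Z₁)/phi(Z₂) = e^(−β·Z₁)/e^(−β·Z₂) = e^{β(Z₂−Z₁)}
= exp(0.6 × 2.9) = exp(1.74) = 5.6973

5.70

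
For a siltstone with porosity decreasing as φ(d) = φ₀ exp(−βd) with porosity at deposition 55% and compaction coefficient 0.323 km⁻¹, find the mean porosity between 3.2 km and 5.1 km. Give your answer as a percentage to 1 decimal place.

14.6%

⟨φ⟩ = (1/(d₂−d₁)) ∫ φ₀ e^(−βd) dd = φ₀·(e^(−β·d₁) − e^(−β·d₂)) / (β·(d₂−d₁))
e^(−0.323×3.2) = 0.3557; e^(−0.323×5.1) = 0.1926
⟨φ⟩ = 0.55 × (0.3557 − 0.1926) / (0.323 × 1.9) = 0.55 × 0.2659 = 0.1462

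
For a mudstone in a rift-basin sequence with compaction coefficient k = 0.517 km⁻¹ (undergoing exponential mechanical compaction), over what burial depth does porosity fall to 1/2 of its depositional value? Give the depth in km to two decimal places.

phi/phi₀ = 1/2 ⇒ exp(−k·z) = 1/2 ⇒ z = ln(2) / k
z = 0.6931 / 0.517 = 1.341 km

1.34 km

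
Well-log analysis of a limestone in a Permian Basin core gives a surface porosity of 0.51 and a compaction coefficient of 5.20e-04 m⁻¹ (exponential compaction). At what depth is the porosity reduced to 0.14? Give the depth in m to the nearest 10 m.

Working in km (1 km = 1000 m; β in km⁻¹ = β in m⁻¹ × 1000):
Invert Athy's law: z = ln(phi₀/phi) / β
z = ln(0.51/0.14) / 0.52 = ln(3.643) / 0.52 = 1.2928 / 0.52 = 2.486 km

2490 m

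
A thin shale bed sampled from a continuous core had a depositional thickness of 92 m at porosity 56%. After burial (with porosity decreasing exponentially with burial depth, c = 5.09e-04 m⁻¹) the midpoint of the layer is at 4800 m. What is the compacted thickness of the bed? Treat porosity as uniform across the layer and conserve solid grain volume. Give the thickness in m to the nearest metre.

43 m

Working in km (1 km = 1000 m; c in km⁻¹ = c in m⁻¹ × 1000):
Porosity at 4.8 km: n = 0.56·exp(−0.509×4.8) = 0.0487
Solid-volume conservation: h(1−n) = h₀(1−n₀) ⇒ h = h₀·(1−n₀)/(1−n)
h = 0.092 × (1 − 0.56)/(1 − 0.0487) = 0.092 × 0.4625 = 0.0426 km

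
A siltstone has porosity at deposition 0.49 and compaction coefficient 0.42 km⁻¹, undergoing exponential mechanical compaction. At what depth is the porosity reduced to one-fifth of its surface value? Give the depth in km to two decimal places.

3.83 km

phi/phi₀ = 1/5 ⇒ exp(−k·z) = 1/5 ⇒ z = ln(5) / k
z = 1.6094 / 0.42 = 3.832 km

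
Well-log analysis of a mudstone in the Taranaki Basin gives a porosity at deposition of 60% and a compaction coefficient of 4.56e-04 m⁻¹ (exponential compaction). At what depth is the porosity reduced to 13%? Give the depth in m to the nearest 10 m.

Working in km (1 km = 1000 m; k in km⁻¹ = k in m⁻¹ × 1000):
Invert Athy's law: d = ln(φ₀/φ) / k
d = ln(0.6/0.13) / 0.456 = ln(4.615) / 0.456 = 1.5294 / 0.456 = 3.354 km

3350 m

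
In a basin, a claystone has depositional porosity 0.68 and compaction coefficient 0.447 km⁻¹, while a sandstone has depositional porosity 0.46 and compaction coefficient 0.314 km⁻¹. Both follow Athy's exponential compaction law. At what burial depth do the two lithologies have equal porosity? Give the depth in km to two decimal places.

2.94 km

Set n₀ₐ e^(−βₐd) = n₀ᵦ e^(−βᵦd) ⇒ ln(n₀ₐ/n₀ᵦ) = (βₐ − βᵦ)·d
d = ln(0.68/0.46) / (0.447 − 0.314) = 0.3909 / 0.133 = 2.939 km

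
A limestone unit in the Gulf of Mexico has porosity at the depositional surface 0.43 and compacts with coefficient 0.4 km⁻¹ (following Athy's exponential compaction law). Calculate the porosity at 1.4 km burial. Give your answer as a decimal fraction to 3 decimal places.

n = n₀·exp(−β·z) = 0.43 × exp(−0.4 × 1.4) = 0.43 × exp(−0.56)
  = 0.43 × 0.5712 = 0.2456

0.246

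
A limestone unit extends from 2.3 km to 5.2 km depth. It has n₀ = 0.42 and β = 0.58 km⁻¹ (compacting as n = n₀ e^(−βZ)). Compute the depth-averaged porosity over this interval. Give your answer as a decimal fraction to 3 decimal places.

⟨n⟩ = (1/(Z₂−Z₁)) ∫ n₀ e^(−βZ) dZ = n₀·(e^(−β·Z₁) − e^(−β·Z₂)) / (β·(Z₂−Z₁))
e^(−0.58×2.3) = 0.2634; e^(−0.58×5.2) = 0.0490
⟨n⟩ = 0.42 × (0.2634 − 0.0490) / (0.58 × 2.9) = 0.42 × 0.1275 = 0.0535

0.054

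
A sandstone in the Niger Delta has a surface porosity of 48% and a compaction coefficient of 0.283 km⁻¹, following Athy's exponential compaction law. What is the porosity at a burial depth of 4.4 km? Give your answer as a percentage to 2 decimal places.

13.82%

φ = φ₀·exp(−k·Z) = 0.48 × exp(−0.283 × 4.4) = 0.48 × exp(−1.245)
  = 0.48 × 0.2879 = 0.1382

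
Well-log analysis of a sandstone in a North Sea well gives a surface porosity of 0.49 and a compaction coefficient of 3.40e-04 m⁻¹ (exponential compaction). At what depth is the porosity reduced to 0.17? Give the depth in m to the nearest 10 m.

3110 m

Working in km (1 km = 1000 m; k in km⁻¹ = k in m⁻¹ × 1000):
Invert Athy's law: z = ln(n₀/n) / k
z = ln(0.49/0.17) / 0.34 = ln(2.882) / 0.34 = 1.0586 / 0.34 = 3.114 km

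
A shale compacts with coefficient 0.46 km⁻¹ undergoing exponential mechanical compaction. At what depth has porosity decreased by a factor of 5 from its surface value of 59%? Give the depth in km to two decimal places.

3.50 km

φ/φ₀ = 1/5 ⇒ exp(−c·z) = 1/5 ⇒ z = ln(5) / c
z = 1.6094 / 0.46 = 3.499 km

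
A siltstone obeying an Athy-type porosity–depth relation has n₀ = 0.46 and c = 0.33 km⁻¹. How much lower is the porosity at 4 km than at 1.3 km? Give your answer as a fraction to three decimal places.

0.177

n(1.3) = 0.46·e^(−0.33×1.3) = 0.2995
n(4) = 0.46·e^(−0.33×4) = 0.1229
Δn = 0.2995 − 0.1229 = 0.1767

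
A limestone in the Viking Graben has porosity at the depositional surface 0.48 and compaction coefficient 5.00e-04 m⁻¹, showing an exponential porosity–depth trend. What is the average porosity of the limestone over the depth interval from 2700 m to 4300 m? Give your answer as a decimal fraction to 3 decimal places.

0.086

Working in km (1 km = 1000 m; c in km⁻¹ = c in m⁻¹ × 1000):
⟨φ⟩ = (1/(d₂−d₁)) ∫ φ₀ e^(−cd) dd = φ₀·(e^(−c·d₁) − e^(−c·d₂)) / (c·(d₂−d₁))
e^(−0.5×2.7) = 0.2592; e^(−0.5×4.3) = 0.1165
⟨φ⟩ = 0.48 × (0.2592 − 0.1165) / (0.5 × 1.6) = 0.48 × 0.1784 = 0.0857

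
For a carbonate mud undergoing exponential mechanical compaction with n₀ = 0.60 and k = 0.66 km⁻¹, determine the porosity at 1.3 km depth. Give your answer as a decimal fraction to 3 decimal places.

n = n₀·exp(−k·Z) = 0.6 × exp(−0.66 × 1.3) = 0.6 × exp(−0.858)
  = 0.6 × 0.4240 = 0.2544

0.254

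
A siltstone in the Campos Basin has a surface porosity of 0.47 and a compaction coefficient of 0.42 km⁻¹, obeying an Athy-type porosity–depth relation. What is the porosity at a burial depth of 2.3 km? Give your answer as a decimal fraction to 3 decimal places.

n = n₀·exp(−k·Z) = 0.47 × exp(−0.42 × 2.3) = 0.47 × exp(−0.966)
  = 0.47 × 0.3806 = 0.1789

0.179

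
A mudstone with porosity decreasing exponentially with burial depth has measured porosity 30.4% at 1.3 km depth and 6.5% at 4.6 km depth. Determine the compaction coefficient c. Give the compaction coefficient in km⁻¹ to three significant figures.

0.467 km⁻¹

Athy: n(Z) = n₀ e^(−cZ) ⇒ n₁/n₂ = e^{c(Z₂−Z₁)} ⇒ c = ln(n₁/n₂)/(Z₂−Z₁)
c = ln(0.304/0.065) / (4.6 − 1.3) = ln(4.677) / 3.3 = 1.5426 / 3.3 = 0.4675 km⁻¹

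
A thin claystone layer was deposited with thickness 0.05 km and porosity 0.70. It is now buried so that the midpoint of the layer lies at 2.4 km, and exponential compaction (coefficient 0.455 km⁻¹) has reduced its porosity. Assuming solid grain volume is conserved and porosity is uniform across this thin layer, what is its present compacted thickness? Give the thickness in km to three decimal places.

0.020 km

Porosity at 2.4 km: n = 0.7·exp(−0.455×2.4) = 0.2349
Solid-volume conservation: h(1−n) = h₀(1−n₀) ⇒ h = h₀·(1−n₀)/(1−n)
h = 0.05 × (1 − 0.7)/(1 − 0.2349) = 0.05 × 0.3921 = 0.0196 km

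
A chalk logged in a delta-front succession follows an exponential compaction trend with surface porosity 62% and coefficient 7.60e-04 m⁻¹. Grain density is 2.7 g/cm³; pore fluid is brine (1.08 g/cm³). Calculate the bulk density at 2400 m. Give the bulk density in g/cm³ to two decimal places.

2.54 g/cm³

Working in km (1 km = 1000 m; β in km⁻¹ = β in m⁻¹ × 1000):
Porosity at depth: phi = 0.62·exp(−0.76×2.4) = 0.62×0.1614 = 0.1001
Bulk density: ρ_b = (1−phi)ρ_g + phi·ρ_f = 0.8999×2.7 + 0.1001×1.08
       = 2.430 + 0.108 = 2.538 g/cm³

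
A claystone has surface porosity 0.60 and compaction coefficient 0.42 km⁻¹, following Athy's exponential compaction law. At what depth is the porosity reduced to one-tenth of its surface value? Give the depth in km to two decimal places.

5.48 km

phi/phi₀ = 1/10 ⇒ exp(−β·z) = 1/10 ⇒ z = ln(10) / β
z = 2.3026 / 0.42 = 5.482 km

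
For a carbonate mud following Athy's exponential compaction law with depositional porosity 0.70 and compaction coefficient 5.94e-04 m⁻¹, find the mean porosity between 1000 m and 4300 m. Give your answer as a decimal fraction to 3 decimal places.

0.169

Working in km (1 km = 1000 m; c in km⁻¹ = c in m⁻¹ × 1000):
⟨φ⟩ = (1/(Z₂−Z₁)) ∫ φ₀ e^(−cZ) dZ = φ₀·(e^(−c·Z₁) − e^(−c·Z₂)) / (c·(Z₂−Z₁))
e^(−0.594×1) = 0.5521; e^(−0.594×4.3) = 0.0778
⟨φ⟩ = 0.7 × (0.5521 − 0.0778) / (0.594 × 3.3) = 0.7 × 0.2420 = 0.1694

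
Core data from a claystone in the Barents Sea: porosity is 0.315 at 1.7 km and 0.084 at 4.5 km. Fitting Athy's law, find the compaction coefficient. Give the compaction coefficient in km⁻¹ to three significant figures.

0.472 km⁻¹

Athy: φ(z) = φ₀ e^(−cz) ⇒ φ₁/φ₂ = e^{c(z₂−z₁)} ⇒ c = ln(φ₁/φ₂)/(z₂−z₁)
c = ln(0.315/0.084) / (4.5 − 1.7) = ln(3.75) / 2.8 = 1.3218 / 2.8 = 0.4721 km⁻¹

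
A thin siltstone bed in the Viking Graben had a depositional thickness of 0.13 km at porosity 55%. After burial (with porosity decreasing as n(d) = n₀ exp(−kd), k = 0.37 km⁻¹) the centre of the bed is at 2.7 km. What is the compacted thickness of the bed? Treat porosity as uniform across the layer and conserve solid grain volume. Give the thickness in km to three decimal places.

Porosity at 2.7 km: n = 0.55·exp(−0.37×2.7) = 0.2025
Solid-volume conservation: h(1−n) = h₀(1−n₀) ⇒ h = h₀·(1−n₀)/(1−n)
h = 0.13 × (1 − 0.55)/(1 − 0.2025) = 0.13 × 0.5643 = 0.0734 km

0.073 km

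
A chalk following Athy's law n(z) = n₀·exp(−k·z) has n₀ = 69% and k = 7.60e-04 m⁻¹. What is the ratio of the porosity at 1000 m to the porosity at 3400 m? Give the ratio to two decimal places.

Working in km (1 km = 1000 m; k in km⁻¹ = k in m⁻¹ × 1000):
n(z₁)/n(z₂) = e^(−k·z₁)/e^(−k·z₂) = e^{k(z₂−z₁)}
= exp(0.76 × 2.4) = exp(1.824) = 6.1966

6.20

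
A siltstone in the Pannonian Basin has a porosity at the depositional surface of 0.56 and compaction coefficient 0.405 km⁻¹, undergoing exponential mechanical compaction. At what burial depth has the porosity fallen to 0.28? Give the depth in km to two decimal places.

1.71 km

Invert Athy's law: Z = ln(n₀/n) / β
Z = ln(0.56/0.28) / 0.405 = ln(2) / 0.405 = 0.6931 / 0.405 = 1.711 km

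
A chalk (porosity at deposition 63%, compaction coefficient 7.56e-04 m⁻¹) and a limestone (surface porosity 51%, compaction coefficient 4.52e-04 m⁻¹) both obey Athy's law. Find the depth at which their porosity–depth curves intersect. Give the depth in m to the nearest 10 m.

Working in km (1 km = 1000 m; c in km⁻¹ = c in m⁻¹ × 1000):
Set phi₀ₐ e^(−cₐz) = phi₀ᵦ e^(−cᵦz) ⇒ ln(phi₀ₐ/phi₀ᵦ) = (cₐ − cᵦ)·z
z = ln(0.63/0.51) / (0.756 − 0.452) = 0.2113 / 0.304 = 0.695 km

700 m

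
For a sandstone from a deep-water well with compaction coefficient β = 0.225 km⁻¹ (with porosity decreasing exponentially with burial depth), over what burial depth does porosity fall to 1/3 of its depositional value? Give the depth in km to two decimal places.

phi/phi₀ = 1/3 ⇒ exp(−β·d) = 1/3 ⇒ d = ln(3) / β
d = 1.0986 / 0.225 = 4.883 km

4.88 km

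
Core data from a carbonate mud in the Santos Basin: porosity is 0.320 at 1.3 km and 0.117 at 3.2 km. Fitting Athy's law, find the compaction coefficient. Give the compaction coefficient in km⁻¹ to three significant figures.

Athy: φ(z) = φ₀ e^(−βz) ⇒ φ₁/φ₂ = e^{β(z₂−z₁)} ⇒ β = ln(φ₁/φ₂)/(z₂−z₁)
β = ln(0.32/0.117) / (3.2 − 1.3) = ln(2.735) / 1.9 = 1.0061 / 1.9 = 0.5296 km⁻¹

0.530 km⁻¹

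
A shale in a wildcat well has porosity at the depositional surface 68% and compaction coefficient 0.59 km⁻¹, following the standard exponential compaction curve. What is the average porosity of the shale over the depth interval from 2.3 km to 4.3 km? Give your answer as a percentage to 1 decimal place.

⟨phi⟩ = (1/(z₂−z₁)) ∫ phi₀ e^(−βz) dz = phi₀·(e^(−β·z₁) − e^(−β·z₂)) / (β·(z₂−z₁))
e^(−0.59×2.3) = 0.2574; e^(−0.59×4.3) = 0.0791
⟨phi⟩ = 0.68 × (0.2574 − 0.0791) / (0.59 × 2) = 0.68 × 0.1511 = 0.1028

10.3%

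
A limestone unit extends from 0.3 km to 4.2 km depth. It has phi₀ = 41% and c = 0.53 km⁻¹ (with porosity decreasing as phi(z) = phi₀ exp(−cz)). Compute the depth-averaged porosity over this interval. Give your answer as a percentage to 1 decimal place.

14.8%

⟨phi⟩ = (1/(z₂−z₁)) ∫ phi₀ e^(−cz) dz = phi₀·(e^(−c·z₁) − e^(−c·z₂)) / (c·(z₂−z₁))
e^(−0.53×0.3) = 0.8530; e^(−0.53×4.2) = 0.1080
⟨phi⟩ = 0.41 × (0.8530 − 0.1080) / (0.53 × 3.9) = 0.41 × 0.3604 = 0.1478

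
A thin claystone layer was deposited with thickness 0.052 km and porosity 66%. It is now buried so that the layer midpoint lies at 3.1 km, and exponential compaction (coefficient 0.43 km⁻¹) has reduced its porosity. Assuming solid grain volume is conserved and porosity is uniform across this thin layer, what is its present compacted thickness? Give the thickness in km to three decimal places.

Porosity at 3.1 km: φ = 0.66·exp(−0.43×3.1) = 0.1740
Solid-volume conservation: h(1−φ) = h₀(1−φ₀) ⇒ h = h₀·(1−φ₀)/(1−φ)
h = 0.052 × (1 − 0.66)/(1 − 0.1740) = 0.052 × 0.4116 = 0.0214 km

0.021 km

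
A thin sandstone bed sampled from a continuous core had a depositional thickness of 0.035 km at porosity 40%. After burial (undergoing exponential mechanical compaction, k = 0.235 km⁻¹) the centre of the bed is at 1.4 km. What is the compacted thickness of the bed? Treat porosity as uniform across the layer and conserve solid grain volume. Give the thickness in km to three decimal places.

0.029 km

Porosity at 1.4 km: n = 0.4·exp(−0.235×1.4) = 0.2879
Solid-volume conservation: h(1−n) = h₀(1−n₀) ⇒ h = h₀·(1−n₀)/(1−n)
h = 0.035 × (1 − 0.4)/(1 − 0.2879) = 0.035 × 0.8425 = 0.0295 km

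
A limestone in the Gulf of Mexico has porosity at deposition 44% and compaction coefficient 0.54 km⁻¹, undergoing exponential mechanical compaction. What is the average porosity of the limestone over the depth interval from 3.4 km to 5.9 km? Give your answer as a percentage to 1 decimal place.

3.8%

⟨n⟩ = (1/(z₂−z₁)) ∫ n₀ e^(−βz) dz = n₀·(e^(−β·z₁) − e^(−β·z₂)) / (β·(z₂−z₁))
e^(−0.54×3.4) = 0.1595; e^(−0.54×5.9) = 0.0413
⟨n⟩ = 0.44 × (0.1595 − 0.0413) / (0.54 × 2.5) = 0.44 × 0.0875 = 0.0385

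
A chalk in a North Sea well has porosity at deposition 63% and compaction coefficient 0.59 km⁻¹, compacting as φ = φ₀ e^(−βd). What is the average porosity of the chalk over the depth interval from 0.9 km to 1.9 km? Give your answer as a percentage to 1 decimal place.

⟨φ⟩ = (1/(d₂−d₁)) ∫ φ₀ e^(−βd) dd = φ₀·(e^(−β·d₁) − e^(−β·d₂)) / (β·(d₂−d₁))
e^(−0.59×0.9) = 0.5880; e^(−0.59×1.9) = 0.3260
⟨φ⟩ = 0.63 × (0.5880 − 0.3260) / (0.59 × 1) = 0.63 × 0.4442 = 0.2798

28.0%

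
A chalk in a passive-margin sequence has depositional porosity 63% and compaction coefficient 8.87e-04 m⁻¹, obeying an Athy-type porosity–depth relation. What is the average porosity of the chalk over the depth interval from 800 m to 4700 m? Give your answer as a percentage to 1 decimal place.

Working in km (1 km = 1000 m; β in km⁻¹ = β in m⁻¹ × 1000):
⟨phi⟩ = (1/(z₂−z₁)) ∫ phi₀ e^(−βz) dz = phi₀·(e^(−β·z₁) − e^(−β·z₂)) / (β·(z₂−z₁))
e^(−0.887×0.8) = 0.4918; e^(−0.887×4.7) = 0.0155
⟨phi⟩ = 0.63 × (0.4918 − 0.0155) / (0.887 × 3.9) = 0.63 × 0.1377 = 0.0868

8.7%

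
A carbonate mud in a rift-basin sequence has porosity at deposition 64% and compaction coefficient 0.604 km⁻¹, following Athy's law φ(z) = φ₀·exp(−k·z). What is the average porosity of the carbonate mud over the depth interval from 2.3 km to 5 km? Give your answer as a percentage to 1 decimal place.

⟨φ⟩ = (1/(z₂−z₁)) ∫ φ₀ e^(−kz) dz = φ₀·(e^(−k·z₁) − e^(−k·z₂)) / (k·(z₂−z₁))
e^(−0.604×2.3) = 0.2493; e^(−0.604×5) = 0.0488
⟨φ⟩ = 0.64 × (0.2493 − 0.0488) / (0.604 × 2.7) = 0.64 × 0.1229 = 0.0787

7.9%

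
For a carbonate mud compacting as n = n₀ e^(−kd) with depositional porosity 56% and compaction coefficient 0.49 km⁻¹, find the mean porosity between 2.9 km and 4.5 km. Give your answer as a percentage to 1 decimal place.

9.4%

⟨n⟩ = (1/(d₂−d₁)) ∫ n₀ e^(−kd) dd = n₀·(e^(−k·d₁) − e^(−k·d₂)) / (k·(d₂−d₁))
e^(−0.49×2.9) = 0.2415; e^(−0.49×4.5) = 0.1103
⟨n⟩ = 0.56 × (0.2415 − 0.1103) / (0.49 × 1.6) = 0.56 × 0.1674 = 0.0937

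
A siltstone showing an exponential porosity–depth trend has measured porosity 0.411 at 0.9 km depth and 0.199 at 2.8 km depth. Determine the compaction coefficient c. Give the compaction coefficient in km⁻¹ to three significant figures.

0.382 km⁻¹

Athy: n(d) = n₀ e^(−cd) ⇒ n₁/n₂ = e^{c(d₂−d₁)} ⇒ c = ln(n₁/n₂)/(d₂−d₁)
c = ln(0.411/0.199) / (2.8 − 0.9) = ln(2.065) / 1.9 = 0.7253 / 1.9 = 0.3817 km⁻¹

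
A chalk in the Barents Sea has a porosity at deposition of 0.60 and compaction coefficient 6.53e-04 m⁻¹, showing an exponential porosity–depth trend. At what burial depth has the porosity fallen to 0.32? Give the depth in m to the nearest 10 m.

Working in km (1 km = 1000 m; c in km⁻¹ = c in m⁻¹ × 1000):
Invert Athy's law: d = ln(phi₀/phi) / c
d = ln(0.6/0.32) / 0.653 = ln(1.875) / 0.653 = 0.6286 / 0.653 = 0.963 km

960 m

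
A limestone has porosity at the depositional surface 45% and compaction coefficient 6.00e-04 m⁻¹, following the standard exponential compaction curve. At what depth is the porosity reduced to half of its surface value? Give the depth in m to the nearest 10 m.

Working in km (1 km = 1000 m; k in km⁻¹ = k in m⁻¹ × 1000):
phi/phi₀ = 1/2 ⇒ exp(−k·Z) = 1/2 ⇒ Z = ln(2) / k
Z = 0.6931 / 0.6 = 1.155 km

1160 m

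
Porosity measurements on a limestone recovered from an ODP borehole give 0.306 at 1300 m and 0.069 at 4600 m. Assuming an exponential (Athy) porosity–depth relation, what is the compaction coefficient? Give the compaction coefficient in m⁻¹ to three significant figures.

Working in km (1 km = 1000 m; c in km⁻¹ = c in m⁻¹ × 1000):
Athy: φ(z) = φ₀ e^(−cz) ⇒ φ₁/φ₂ = e^{c(z₂−z₁)} ⇒ c = ln(φ₁/φ₂)/(z₂−z₁)
c = ln(0.306/0.069) / (4.6 − 1.3) = ln(4.435) / 3.3 = 1.4895 / 3.3 = 0.4514 km⁻¹

0.000451 m⁻¹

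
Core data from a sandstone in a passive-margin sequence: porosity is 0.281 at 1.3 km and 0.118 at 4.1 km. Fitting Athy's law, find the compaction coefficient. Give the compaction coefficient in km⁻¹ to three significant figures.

0.310 km⁻¹

Athy: n(Z) = n₀ e^(−kZ) ⇒ n₁/n₂ = e^{k(Z₂−Z₁)} ⇒ k = ln(n₁/n₂)/(Z₂−Z₁)
k = ln(0.281/0.118) / (4.1 − 1.3) = ln(2.381) / 2.8 = 0.8677 / 2.8 = 0.3099 km⁻¹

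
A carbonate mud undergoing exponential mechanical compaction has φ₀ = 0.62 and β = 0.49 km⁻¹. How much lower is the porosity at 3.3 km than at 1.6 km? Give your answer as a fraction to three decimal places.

0.160

φ(1.6) = 0.62·e^(−0.49×1.6) = 0.2831
φ(3.3) = 0.62·e^(−0.49×3.3) = 0.1231
Δφ = 0.2831 − 0.1231 = 0.1600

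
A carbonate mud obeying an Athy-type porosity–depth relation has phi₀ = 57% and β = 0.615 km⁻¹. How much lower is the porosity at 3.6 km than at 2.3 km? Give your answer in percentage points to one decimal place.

7.6 percentage points

phi(2.3) = 0.57·e^(−0.615×2.3) = 0.1385
phi(3.6) = 0.57·e^(−0.615×3.6) = 0.0623
Δphi = 0.1385 − 0.0623 = 0.0763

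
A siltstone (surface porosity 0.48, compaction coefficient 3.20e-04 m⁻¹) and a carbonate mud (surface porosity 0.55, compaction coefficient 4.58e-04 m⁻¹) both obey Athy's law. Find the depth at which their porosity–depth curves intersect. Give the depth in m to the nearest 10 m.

Working in km (1 km = 1000 m; β in km⁻¹ = β in m⁻¹ × 1000):
Set n₀ₐ e^(−βₐz) = n₀ᵦ e^(−βᵦz) ⇒ ln(n₀ₐ/n₀ᵦ) = (βₐ − βᵦ)·z
z = ln(0.48/0.55) / (0.32 − 0.458) = -0.1361 / -0.138 = 0.986 km

990 m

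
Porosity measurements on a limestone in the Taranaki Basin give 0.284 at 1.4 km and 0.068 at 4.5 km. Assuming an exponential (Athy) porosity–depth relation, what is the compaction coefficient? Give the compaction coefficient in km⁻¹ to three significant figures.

Athy: n(z) = n₀ e^(−kz) ⇒ n₁/n₂ = e^{k(z₂−z₁)} ⇒ k = ln(n₁/n₂)/(z₂−z₁)
k = ln(0.284/0.068) / (4.5 − 1.4) = ln(4.176) / 3.1 = 1.4295 / 3.1 = 0.4611 km⁻¹

0.461 km⁻¹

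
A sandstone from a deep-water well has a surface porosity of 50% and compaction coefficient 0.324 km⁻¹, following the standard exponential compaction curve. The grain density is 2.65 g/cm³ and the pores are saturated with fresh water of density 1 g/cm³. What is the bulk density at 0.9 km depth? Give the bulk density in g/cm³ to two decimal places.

2.03 g/cm³

Porosity at depth: phi = 0.5·exp(−0.324×0.9) = 0.5×0.7471 = 0.3735
Bulk density: ρ_b = (1−phi)ρ_g + phi·ρ_f = 0.6265×2.65 + 0.3735×1
       = 1.660 + 0.374 = 2.034 g/cm³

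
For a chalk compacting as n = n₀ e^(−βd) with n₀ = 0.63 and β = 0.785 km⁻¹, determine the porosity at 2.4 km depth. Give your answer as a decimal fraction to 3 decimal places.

0.096

n = n₀·exp(−β·d) = 0.63 × exp(−0.785 × 2.4) = 0.63 × exp(−1.884)
  = 0.63 × 0.1520 = 0.0957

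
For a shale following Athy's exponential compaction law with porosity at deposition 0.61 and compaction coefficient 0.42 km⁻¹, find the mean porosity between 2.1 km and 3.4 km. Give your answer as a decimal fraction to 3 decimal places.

⟨φ⟩ = (1/(d₂−d₁)) ∫ φ₀ e^(−cd) dd = φ₀·(e^(−c·d₁) − e^(−c·d₂)) / (c·(d₂−d₁))
e^(−0.42×2.1) = 0.4140; e^(−0.42×3.4) = 0.2398
⟨φ⟩ = 0.61 × (0.4140 − 0.2398) / (0.42 × 1.3) = 0.61 × 0.3190 = 0.1946

0.195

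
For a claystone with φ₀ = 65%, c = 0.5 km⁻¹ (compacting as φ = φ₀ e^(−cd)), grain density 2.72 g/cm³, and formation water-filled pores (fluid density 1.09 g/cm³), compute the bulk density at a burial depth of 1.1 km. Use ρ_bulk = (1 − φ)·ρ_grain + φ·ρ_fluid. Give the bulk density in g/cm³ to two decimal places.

Porosity at depth: φ = 0.65·exp(−0.5×1.1) = 0.65×0.5769 = 0.3750
Bulk density: ρ_b = (1−φ)ρ_g + φ·ρ_f = 0.6250×2.72 + 0.3750×1.09
       = 1.700 + 0.409 = 2.109 g/cm³

2.11 g/cm³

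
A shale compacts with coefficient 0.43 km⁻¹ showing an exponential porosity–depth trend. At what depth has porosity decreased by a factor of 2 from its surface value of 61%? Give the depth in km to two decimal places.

1.61 km

n/n₀ = 1/2 ⇒ exp(−k·d) = 1/2 ⇒ d = ln(2) / k
d = 0.6931 / 0.43 = 1.612 km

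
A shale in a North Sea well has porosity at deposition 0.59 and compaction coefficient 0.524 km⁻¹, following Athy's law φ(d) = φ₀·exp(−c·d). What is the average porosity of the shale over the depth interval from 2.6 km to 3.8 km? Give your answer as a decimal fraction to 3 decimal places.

⟨φ⟩ = (1/(d₂−d₁)) ∫ φ₀ e^(−cd) dd = φ₀·(e^(−c·d₁) − e^(−c·d₂)) / (c·(d₂−d₁))
e^(−0.524×2.6) = 0.2560; e^(−0.524×3.8) = 0.1365
⟨φ⟩ = 0.59 × (0.2560 − 0.1365) / (0.524 × 1.2) = 0.59 × 0.1901 = 0.1121

0.112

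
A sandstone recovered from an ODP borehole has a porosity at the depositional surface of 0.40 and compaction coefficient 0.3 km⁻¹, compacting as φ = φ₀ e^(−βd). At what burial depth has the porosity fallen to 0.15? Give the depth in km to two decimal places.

3.27 km

Invert Athy's law: d = ln(φ₀/φ) / β
d = ln(0.4/0.15) / 0.3 = ln(2.667) / 0.3 = 0.9808 / 0.3 = 3.269 km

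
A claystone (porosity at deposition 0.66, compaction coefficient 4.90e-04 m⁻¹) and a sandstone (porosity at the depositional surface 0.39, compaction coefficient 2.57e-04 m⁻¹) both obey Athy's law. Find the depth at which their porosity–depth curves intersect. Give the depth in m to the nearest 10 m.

Working in km (1 km = 1000 m; β in km⁻¹ = β in m⁻¹ × 1000):
Set φ₀ₐ e^(−βₐz) = φ₀ᵦ e^(−βᵦz) ⇒ ln(φ₀ₐ/φ₀ᵦ) = (βₐ − βᵦ)·z
z = ln(0.66/0.39) / (0.49 − 0.257) = 0.5261 / 0.233 = 2.258 km

2260 m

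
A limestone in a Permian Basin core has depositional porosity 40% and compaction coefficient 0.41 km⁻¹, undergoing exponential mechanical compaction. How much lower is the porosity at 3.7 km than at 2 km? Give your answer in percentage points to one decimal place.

φ(2) = 0.4·e^(−0.41×2) = 0.1762
φ(3.7) = 0.4·e^(−0.41×3.7) = 0.0877
Δφ = 0.1762 − 0.0877 = 0.0884

8.8 percentage points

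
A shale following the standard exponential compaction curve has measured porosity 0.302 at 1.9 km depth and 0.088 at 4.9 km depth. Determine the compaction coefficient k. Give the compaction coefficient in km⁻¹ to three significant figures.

Athy: phi(z) = phi₀ e^(−kz) ⇒ phi₁/phi₂ = e^{k(z₂−z₁)} ⇒ k = ln(phi₁/phi₂)/(z₂−z₁)
k = ln(0.302/0.088) / (4.9 − 1.9) = ln(3.432) / 3 = 1.2331 / 3 = 0.411 km⁻¹

0.411 km⁻¹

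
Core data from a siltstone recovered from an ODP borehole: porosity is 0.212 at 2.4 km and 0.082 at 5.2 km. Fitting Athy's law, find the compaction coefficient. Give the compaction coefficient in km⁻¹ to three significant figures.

Athy: φ(z) = φ₀ e^(−βz) ⇒ φ₁/φ₂ = e^{β(z₂−z₁)} ⇒ β = ln(φ₁/φ₂)/(z₂−z₁)
β = ln(0.212/0.082) / (5.2 − 2.4) = ln(2.585) / 2.8 = 0.9499 / 2.8 = 0.3392 km⁻¹

0.339 km⁻¹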